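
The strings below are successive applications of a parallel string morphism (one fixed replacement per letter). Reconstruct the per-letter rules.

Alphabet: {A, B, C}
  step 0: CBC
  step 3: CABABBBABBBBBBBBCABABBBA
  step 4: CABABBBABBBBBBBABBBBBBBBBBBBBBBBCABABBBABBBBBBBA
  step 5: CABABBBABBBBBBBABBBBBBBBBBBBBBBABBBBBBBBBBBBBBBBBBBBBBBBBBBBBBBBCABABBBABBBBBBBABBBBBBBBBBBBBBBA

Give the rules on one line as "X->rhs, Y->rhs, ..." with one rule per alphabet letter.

A->BA, B->BB, C->CA

  step 4 ⇒ step 5: CABABBBABBBBBBBABBBBBBBBBBBBBBBBCABABBBABBBBBBBA ⇒ CA·BA·BB·BA·BB·BB·BB·BA·BB·BB·BB·BB·BB·BB·BB·BA·BB·BB·BB·BB·BB·BB·BB·BB·BB·BB·BB·BB·BB·BB·BB·BB·CA·BA·BB·BA·BB·BB·BB·BA·BB·BB·BB·BB·BB·BB·BB·BA
    A ↦ BA
    B ↦ BB
    C ↦ CA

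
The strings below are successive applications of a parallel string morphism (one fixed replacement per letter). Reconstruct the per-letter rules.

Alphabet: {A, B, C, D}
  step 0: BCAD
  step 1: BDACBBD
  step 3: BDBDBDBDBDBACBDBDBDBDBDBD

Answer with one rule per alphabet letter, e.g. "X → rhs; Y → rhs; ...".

  step 0 ⇒ step 1: BCAD ⇒ BD·AC·B·BD
    A ↦ B
    B ↦ BD
    C ↦ AC
    D ↦ BD

A->B, B->BD, C->AC, D->BD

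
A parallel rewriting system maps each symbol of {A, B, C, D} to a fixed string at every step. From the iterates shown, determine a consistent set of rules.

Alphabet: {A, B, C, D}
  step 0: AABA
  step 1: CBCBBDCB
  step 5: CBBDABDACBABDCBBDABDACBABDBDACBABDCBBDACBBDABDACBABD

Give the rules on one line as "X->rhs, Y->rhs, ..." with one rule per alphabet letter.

  step 0 ⇒ step 1: AABA ⇒ CB·CB·BD·CB
    A ↦ CB
    B ↦ BD
    C ↦ A  (constrained at step 1)
    D ↦ A  (constrained at step 1)

A->CB, B->BD, C->A, D->A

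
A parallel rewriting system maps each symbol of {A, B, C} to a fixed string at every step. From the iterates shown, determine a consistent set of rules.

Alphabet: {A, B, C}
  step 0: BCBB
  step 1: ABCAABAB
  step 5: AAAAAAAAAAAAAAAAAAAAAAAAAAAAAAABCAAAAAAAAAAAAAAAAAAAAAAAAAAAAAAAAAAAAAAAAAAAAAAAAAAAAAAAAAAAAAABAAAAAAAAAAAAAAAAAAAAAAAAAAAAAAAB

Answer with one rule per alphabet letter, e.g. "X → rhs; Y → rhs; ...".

  step 0 ⇒ step 1: BCBB ⇒ AB·CA·AB·AB
    B ↦ AB
    C ↦ CA
    A ↦ AA  (constrained at step 1)

A->AA, B->AB, C->CA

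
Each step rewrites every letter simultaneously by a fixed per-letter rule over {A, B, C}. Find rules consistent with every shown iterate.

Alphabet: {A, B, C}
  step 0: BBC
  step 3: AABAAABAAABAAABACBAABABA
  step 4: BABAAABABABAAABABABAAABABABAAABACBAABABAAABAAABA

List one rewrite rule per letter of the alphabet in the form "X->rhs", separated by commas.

  step 3 ⇒ step 4: AABAAABAAABAAABACBAABABA ⇒ BA·BA·AA·BA·BA·BA·AA·BA·BA·BA·AA·BA·BA·BA·AA·BA·CB·AA·BA·BA·AA·BA·AA·BA
    A ↦ BA
    B ↦ AA
    C ↦ CB

A->BA, B->AA, C->CB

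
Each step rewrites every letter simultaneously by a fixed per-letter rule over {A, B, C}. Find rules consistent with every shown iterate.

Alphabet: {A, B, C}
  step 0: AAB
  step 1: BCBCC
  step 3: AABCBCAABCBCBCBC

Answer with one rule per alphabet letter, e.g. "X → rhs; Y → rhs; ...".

A->BC, B->C, C->AA

  step 0 ⇒ step 1: AAB ⇒ BC·BC·C
    A ↦ BC
    B ↦ C
    C ↦ AA  (constrained at step 1)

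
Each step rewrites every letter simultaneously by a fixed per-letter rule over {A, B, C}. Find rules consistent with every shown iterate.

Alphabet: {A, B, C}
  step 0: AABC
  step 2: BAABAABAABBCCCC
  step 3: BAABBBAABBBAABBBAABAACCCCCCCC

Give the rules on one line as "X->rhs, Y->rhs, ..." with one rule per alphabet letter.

A->B, B->BAA, C->CC

  step 2 ⇒ step 3: BAABAABAABBCCCC ⇒ BAA·B·B·BAA·B·B·BAA·B·B·BAA·BAA·CC·CC·CC·CC
    A ↦ B
    B ↦ BAA
    C ↦ CC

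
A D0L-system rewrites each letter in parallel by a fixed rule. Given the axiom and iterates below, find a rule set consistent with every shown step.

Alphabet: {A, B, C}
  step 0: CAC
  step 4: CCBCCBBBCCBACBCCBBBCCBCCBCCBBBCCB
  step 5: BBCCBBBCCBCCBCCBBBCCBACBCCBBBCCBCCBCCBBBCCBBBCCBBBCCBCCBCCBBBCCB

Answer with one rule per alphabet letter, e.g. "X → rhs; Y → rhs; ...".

A->AC, B->CCB, C->B

  step 4 ⇒ step 5: CCBCCBBBCCBACBCCBBBCCBCCBCCBBBCCB ⇒ B·B·CCB·B·B·CCB·CCB·CCB·B·B·CCB·AC·B·CCB·B·B·CCB·CCB·CCB·B·B·CCB·B·B·CCB·B·B·CCB·CCB·CCB·B·B·CCB
    A ↦ AC
    B ↦ CCB
    C ↦ B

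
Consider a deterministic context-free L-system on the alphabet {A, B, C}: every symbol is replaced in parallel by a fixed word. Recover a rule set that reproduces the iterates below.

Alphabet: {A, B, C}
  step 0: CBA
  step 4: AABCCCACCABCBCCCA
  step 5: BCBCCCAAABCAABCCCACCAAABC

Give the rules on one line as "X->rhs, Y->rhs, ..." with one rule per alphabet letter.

A->BC, B->CC, C->A

  step 4 ⇒ step 5: AABCCCACCABCBCCCA ⇒ BC·BC·CC·A·A·A·BC·A·A·BC·CC·A·CC·A·A·A·BC
    A ↦ BC
    B ↦ CC
    C ↦ A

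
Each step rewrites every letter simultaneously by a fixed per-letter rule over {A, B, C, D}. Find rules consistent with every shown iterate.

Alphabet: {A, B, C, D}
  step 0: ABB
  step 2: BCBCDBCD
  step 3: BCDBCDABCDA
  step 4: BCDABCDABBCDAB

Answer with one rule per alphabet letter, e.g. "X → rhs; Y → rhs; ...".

  step 3 ⇒ step 4: BCDBCDABCDA ⇒ BC·D·A·BC·D·A·B·BC·D·A·B
    A ↦ B
    B ↦ BC
    C ↦ D
    D ↦ A

A->B, B->BC, C->D, D->A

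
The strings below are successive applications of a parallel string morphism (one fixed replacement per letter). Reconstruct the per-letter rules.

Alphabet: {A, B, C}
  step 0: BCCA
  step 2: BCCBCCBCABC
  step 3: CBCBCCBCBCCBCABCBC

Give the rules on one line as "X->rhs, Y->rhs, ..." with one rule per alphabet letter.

  step 2 ⇒ step 3: BCCBCCBCABC ⇒ C·BC·BC·C·BC·BC·C·BC·AB·C·BC
    A ↦ AB
    B ↦ C
    C ↦ BC

A->AB, B->C, C->BC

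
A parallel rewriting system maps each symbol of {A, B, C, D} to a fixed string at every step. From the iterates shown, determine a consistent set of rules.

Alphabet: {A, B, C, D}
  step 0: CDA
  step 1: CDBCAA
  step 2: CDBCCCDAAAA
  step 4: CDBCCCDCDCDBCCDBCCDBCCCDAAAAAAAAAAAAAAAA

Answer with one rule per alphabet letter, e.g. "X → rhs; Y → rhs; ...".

  step 1 ⇒ step 2: CDBCAA ⇒ CD·BC·C·CD·AA·AA
    A ↦ AA
    B ↦ C
    C ↦ CD
    D ↦ BC

A->AA, B->C, C->CD, D->BC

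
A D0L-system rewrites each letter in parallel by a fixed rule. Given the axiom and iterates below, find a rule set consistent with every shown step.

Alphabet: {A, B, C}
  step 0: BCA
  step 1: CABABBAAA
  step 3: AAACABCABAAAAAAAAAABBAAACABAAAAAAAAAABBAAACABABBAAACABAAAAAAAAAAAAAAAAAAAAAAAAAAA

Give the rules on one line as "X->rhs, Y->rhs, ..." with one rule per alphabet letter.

  step 0 ⇒ step 1: BCA ⇒ CAB·ABB·AAA
    A ↦ AAA
    B ↦ CAB
    C ↦ ABB

A->AAA, B->CAB, C->ABB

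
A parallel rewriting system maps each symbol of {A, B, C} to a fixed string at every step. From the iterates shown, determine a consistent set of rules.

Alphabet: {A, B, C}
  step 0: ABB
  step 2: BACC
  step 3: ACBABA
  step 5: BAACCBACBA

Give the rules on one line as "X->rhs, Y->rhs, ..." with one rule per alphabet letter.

  step 2 ⇒ step 3: BACC ⇒ A·C·BA·BA
    A ↦ C
    B ↦ A
    C ↦ BA

A->C, B->A, C->BA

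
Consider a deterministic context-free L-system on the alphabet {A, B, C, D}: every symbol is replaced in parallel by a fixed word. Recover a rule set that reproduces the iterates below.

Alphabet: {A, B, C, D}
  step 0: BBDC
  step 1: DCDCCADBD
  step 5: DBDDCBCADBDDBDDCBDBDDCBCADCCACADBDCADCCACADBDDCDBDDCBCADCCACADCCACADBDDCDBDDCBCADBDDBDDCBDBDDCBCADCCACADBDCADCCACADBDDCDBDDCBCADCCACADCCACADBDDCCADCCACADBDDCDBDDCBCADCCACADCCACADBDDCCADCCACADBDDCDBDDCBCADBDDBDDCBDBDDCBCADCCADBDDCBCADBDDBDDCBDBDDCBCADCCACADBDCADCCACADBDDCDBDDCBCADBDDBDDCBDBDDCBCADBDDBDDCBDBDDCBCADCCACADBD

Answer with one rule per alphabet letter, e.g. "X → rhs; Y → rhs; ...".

A->DCB, B->DC, C->DBD, D->CA

  step 0 ⇒ step 1: BBDC ⇒ DC·DC·CA·DBD
    B ↦ DC
    C ↦ DBD
    D ↦ CA
    A ↦ DCB  (constrained at step 1)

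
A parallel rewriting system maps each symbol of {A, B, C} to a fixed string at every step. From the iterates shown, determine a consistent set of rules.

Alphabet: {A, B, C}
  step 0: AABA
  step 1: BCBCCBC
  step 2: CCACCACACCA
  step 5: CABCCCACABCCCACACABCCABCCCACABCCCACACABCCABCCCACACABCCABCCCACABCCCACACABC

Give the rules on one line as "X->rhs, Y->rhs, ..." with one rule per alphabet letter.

A->BC, B->C, C->CA

  step 1 ⇒ step 2: BCBCCBC ⇒ C·CA·C·CA·CA·C·CA
    B ↦ C
    C ↦ CA
  step 0 ⇒ step 1: AABA ⇒ BC·BC·C·BC
    A ↦ BC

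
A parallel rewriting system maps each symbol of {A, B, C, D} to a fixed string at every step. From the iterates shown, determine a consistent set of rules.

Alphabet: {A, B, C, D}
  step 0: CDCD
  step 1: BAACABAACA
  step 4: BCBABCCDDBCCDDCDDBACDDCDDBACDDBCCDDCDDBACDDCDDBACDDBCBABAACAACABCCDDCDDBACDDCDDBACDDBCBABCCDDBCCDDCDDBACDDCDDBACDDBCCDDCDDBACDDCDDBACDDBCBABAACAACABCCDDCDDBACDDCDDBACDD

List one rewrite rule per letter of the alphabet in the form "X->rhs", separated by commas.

A->CDD, B->BC, C->BA, D->ACA

  step 0 ⇒ step 1: CDCD ⇒ BA·ACA·BA·ACA
    C ↦ BA
    D ↦ ACA
    A ↦ CDD  (constrained at step 1)
    B ↦ BC  (constrained at step 1)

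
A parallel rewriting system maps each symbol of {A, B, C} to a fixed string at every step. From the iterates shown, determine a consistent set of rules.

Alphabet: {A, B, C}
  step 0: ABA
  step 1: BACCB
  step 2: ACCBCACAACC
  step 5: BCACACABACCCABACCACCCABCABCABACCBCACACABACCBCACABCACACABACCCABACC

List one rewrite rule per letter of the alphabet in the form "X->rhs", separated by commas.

A->B, B->ACC, C->CA

  step 1 ⇒ step 2: BACCB ⇒ ACC·B·CA·CA·ACC
    A ↦ B
    B ↦ ACC
    C ↦ CA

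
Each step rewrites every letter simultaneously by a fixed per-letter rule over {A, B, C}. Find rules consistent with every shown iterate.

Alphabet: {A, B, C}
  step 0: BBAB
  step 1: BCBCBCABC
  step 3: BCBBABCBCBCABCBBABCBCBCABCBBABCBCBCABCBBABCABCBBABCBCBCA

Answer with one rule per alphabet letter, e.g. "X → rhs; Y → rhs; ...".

A->BCA, B->BC, C->BBA

  step 0 ⇒ step 1: BBAB ⇒ BC·BC·BCA·BC
    A ↦ BCA
    B ↦ BC
    C ↦ BBA  (constrained at step 1)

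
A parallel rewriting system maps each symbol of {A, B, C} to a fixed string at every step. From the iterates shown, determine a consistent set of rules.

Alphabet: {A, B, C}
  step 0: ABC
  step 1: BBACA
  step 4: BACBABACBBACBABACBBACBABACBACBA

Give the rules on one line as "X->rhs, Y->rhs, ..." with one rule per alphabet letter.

  step 0 ⇒ step 1: ABC ⇒ B·BAC·A
    A ↦ B
    B ↦ BAC
    C ↦ A

A->B, B->BAC, C->A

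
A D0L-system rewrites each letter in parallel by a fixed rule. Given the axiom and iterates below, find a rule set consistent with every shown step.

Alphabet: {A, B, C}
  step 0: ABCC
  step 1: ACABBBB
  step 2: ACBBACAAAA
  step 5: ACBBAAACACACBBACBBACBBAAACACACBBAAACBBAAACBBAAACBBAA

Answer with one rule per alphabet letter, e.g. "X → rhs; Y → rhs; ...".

A->AC, B->A, C->BB

  step 1 ⇒ step 2: ACABBBB ⇒ AC·BB·AC·A·A·A·A
    A ↦ AC
    B ↦ A
    C ↦ BB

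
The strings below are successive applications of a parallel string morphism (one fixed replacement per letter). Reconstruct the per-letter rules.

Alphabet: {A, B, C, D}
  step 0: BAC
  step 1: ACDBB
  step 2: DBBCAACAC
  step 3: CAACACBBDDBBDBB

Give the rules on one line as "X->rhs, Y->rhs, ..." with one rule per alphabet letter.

A->D, B->AC, C->BB, D->CA

  step 2 ⇒ step 3: DBBCAACAC ⇒ CA·AC·AC·BB·D·D·BB·D·BB
    A ↦ D
    B ↦ AC
    C ↦ BB
    D ↦ CA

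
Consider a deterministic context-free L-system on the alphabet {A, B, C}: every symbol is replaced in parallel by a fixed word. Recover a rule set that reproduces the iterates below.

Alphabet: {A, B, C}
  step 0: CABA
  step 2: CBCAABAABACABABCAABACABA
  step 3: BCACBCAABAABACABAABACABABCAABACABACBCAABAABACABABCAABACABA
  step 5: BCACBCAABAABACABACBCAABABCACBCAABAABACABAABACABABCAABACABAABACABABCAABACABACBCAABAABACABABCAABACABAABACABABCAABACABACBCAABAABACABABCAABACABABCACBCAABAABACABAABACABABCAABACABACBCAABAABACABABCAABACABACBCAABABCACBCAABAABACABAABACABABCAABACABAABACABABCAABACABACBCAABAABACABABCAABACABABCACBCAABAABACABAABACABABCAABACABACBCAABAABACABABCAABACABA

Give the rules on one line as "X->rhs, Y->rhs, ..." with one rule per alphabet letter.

A->ABA, B->C, C->BCA

  step 2 ⇒ step 3: CBCAABAABACABABCAABACABA ⇒ BCA·C·BCA·ABA·ABA·C·ABA·ABA·C·ABA·BCA·ABA·C·ABA·C·BCA·ABA·ABA·C·ABA·BCA·ABA·C·ABA
    A ↦ ABA
    B ↦ C
    C ↦ BCA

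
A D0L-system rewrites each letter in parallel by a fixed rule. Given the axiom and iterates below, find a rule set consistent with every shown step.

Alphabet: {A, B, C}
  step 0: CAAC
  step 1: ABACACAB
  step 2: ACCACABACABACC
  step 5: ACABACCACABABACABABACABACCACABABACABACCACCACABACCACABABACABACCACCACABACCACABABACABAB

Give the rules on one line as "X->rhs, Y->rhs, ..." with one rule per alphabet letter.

  step 1 ⇒ step 2: ABACACAB ⇒ AC·C·AC·AB·AC·AB·AC·C
    A ↦ AC
    B ↦ C
    C ↦ AB

A->AC, B->C, C->AB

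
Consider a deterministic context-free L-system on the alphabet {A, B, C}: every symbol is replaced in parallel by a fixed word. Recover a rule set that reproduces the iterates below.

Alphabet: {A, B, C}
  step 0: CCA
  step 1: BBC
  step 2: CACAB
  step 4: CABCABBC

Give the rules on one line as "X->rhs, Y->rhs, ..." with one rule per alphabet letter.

A->C, B->CA, C->B

  step 1 ⇒ step 2: BBC ⇒ CA·CA·B
    B ↦ CA
    C ↦ B
  step 0 ⇒ step 1: CCA ⇒ B·B·C
    A ↦ C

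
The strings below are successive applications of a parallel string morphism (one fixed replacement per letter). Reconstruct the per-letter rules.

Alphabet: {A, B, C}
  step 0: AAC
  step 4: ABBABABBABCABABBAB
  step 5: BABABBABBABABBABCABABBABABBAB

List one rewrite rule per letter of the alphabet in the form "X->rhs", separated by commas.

  step 4 ⇒ step 5: ABBABABBABCABABBAB ⇒ B·AB·AB·B·AB·B·AB·AB·B·AB·CA·B·AB·B·AB·AB·B·AB
    A ↦ B
    B ↦ AB
    C ↦ CA

A->B, B->AB, C->CA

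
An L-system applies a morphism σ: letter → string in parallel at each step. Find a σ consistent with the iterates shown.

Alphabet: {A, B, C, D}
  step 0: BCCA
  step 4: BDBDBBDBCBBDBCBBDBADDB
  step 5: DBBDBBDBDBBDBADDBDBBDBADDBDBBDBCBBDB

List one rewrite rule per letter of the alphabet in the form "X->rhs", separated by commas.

  step 4 ⇒ step 5: BDBDBBDBCBBDBCBBDBADDB ⇒ DB·B·DB·B·DB·DB·B·DB·AD·DB·DB·B·DB·AD·DB·DB·B·DB·C·B·B·DB
    A ↦ C
    B ↦ DB
    C ↦ AD
    D ↦ B

A->C, B->DB, C->AD, D->B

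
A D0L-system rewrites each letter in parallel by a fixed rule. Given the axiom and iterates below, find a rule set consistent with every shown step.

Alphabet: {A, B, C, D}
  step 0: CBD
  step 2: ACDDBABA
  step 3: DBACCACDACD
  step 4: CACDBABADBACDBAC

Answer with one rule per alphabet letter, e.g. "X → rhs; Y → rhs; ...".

A->D, B->AC, C->BA, D->C

  step 3 ⇒ step 4: DBACCACDACD ⇒ C·AC·D·BA·BA·D·BA·C·D·BA·C
    A ↦ D
    B ↦ AC
    C ↦ BA
    D ↦ C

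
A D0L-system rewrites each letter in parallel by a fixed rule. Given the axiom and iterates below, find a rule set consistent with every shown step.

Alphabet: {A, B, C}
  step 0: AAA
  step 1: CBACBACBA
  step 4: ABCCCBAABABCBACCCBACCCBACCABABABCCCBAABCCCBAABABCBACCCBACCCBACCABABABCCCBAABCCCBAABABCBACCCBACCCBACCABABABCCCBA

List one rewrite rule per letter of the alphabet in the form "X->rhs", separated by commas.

  step 0 ⇒ step 1: AAA ⇒ CBA·CBA·CBA
    A ↦ CBA
    B ↦ CC  (constrained at step 1)
    C ↦ AB  (constrained at step 1)

A->CBA, B->CC, C->AB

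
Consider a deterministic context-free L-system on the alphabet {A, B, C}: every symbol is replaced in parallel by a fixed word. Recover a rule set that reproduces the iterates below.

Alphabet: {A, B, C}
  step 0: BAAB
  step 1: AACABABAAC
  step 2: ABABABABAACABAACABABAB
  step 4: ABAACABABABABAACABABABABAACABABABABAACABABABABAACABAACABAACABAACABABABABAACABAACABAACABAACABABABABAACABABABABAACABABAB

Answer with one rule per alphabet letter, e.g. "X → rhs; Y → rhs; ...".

A->AB, B->AAC, C->AB

  step 1 ⇒ step 2: AACABABAAC ⇒ AB·AB·AB·AB·AAC·AB·AAC·AB·AB·AB
    A ↦ AB
    B ↦ AAC
    C ↦ AB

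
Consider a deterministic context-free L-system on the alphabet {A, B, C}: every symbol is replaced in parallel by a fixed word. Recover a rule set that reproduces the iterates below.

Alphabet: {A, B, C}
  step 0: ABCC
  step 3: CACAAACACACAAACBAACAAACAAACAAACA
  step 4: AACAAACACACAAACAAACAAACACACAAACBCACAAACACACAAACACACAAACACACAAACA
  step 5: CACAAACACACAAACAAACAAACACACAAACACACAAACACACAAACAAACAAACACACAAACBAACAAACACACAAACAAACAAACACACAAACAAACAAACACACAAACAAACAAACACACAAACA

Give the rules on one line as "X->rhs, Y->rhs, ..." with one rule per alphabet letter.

  step 4 ⇒ step 5: AACAAACACACAAACAAACAAACACACAAACBCACAAACACACAAACACACAAACACACAAACA ⇒ CA·CA·AA·CA·CA·CA·AA·CA·AA·CA·AA·CA·CA·CA·AA·CA·CA·CA·AA·CA·CA·CA·AA·CA·AA·CA·AA·CA·CA·CA·AA·CB·AA·CA·AA·CA·CA·CA·AA·CA·AA·CA·AA·CA·CA·CA·AA·CA·AA·CA·AA·CA·CA·CA·AA·CA·AA·CA·AA·CA·CA·CA·AA·CA
    A ↦ CA
    B ↦ CB
    C ↦ AA

A->CA, B->CB, C->AA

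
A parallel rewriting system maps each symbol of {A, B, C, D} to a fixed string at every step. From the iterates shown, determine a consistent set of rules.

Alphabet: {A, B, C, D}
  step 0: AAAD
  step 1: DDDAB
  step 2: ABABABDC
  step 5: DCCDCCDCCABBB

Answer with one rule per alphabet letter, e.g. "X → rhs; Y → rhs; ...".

  step 1 ⇒ step 2: DDDAB ⇒ AB·AB·AB·D·C
    A ↦ D
    B ↦ C
    D ↦ AB
    C ↦ B  (constrained at step 2)

A->D, B->C, C->B, D->AB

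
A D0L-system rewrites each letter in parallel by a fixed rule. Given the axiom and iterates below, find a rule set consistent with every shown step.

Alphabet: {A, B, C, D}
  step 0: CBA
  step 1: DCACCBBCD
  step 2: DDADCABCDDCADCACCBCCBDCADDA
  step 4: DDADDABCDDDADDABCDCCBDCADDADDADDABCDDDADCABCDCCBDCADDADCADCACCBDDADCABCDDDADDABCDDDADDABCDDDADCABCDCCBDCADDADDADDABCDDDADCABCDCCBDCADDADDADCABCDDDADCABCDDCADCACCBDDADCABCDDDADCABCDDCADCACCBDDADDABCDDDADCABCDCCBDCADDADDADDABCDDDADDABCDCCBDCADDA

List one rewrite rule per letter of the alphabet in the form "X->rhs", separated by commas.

A->BCD, B->CCB, C->DCA, D->DDA

  step 1 ⇒ step 2: DCACCBBCD ⇒ DDA·DCA·BCD·DCA·DCA·CCB·CCB·DCA·DDA
    A ↦ BCD
    B ↦ CCB
    C ↦ DCA
    D ↦ DDA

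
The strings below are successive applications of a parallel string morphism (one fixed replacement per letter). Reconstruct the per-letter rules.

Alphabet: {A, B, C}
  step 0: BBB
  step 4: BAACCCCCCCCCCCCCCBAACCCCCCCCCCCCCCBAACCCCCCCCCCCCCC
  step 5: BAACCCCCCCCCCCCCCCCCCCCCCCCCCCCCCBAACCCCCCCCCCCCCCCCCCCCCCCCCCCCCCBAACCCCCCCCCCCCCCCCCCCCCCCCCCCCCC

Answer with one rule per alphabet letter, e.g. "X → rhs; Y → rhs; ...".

A->C, B->BAA, C->CC

  step 4 ⇒ step 5: BAACCCCCCCCCCCCCCBAACCCCCCCCCCCCCCBAACCCCCCCCCCCCCC ⇒ BAA·C·C·CC·CC·CC·CC·CC·CC·CC·CC·CC·CC·CC·CC·CC·CC·BAA·C·C·CC·CC·CC·CC·CC·CC·CC·CC·CC·CC·CC·CC·CC·CC·BAA·C·C·CC·CC·CC·CC·CC·CC·CC·CC·CC·CC·CC·CC·CC·CC
    A ↦ C
    B ↦ BAA
    C ↦ CC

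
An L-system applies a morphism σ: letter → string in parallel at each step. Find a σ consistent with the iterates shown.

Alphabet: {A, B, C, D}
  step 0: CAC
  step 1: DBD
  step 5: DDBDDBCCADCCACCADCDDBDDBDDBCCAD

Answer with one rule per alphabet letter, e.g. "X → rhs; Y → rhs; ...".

A->B, B->DC, C->D, D->CCA

  step 0 ⇒ step 1: CAC ⇒ D·B·D
    A ↦ B
    C ↦ D
    B ↦ DC  (constrained at step 1)
    D ↦ CCA  (constrained at step 1)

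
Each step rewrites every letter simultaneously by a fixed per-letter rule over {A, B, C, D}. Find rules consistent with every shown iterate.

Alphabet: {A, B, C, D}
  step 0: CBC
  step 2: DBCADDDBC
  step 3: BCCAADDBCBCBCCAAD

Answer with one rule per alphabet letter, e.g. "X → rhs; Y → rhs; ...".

A->D, B->CA, C->AD, D->BC

  step 2 ⇒ step 3: DBCADDDBC ⇒ BC·CA·AD·D·BC·BC·BC·CA·AD
    A ↦ D
    B ↦ CA
    C ↦ AD
    D ↦ BC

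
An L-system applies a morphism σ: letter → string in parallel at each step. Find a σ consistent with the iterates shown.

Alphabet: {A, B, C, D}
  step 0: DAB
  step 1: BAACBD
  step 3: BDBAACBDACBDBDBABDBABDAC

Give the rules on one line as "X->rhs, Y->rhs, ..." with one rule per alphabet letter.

A->AC, B->BD, C->BD, D->BA

  step 0 ⇒ step 1: DAB ⇒ BA·AC·BD
    A ↦ AC
    B ↦ BD
    D ↦ BA
    C ↦ BD  (constrained at step 1)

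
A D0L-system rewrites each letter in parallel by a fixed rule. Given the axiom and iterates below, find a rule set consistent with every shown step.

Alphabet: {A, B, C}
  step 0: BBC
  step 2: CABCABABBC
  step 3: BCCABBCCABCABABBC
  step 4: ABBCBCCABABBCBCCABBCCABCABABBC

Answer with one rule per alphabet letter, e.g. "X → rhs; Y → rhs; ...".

  step 3 ⇒ step 4: BCCABBCCABCABABBC ⇒ AB·BC·BC·C·AB·AB·BC·BC·C·AB·BC·C·AB·C·AB·AB·BC
    A ↦ C
    B ↦ AB
    C ↦ BC

A->C, B->AB, C->BC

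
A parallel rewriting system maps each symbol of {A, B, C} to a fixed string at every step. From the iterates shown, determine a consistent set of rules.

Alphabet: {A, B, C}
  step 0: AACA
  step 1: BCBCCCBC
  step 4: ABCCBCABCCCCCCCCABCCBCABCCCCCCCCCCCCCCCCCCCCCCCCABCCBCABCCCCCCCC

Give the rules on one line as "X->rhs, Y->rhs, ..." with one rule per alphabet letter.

A->BC, B->AB, C->CC

  step 0 ⇒ step 1: AACA ⇒ BC·BC·CC·BC
    A ↦ BC
    C ↦ CC
    B ↦ AB  (constrained at step 1)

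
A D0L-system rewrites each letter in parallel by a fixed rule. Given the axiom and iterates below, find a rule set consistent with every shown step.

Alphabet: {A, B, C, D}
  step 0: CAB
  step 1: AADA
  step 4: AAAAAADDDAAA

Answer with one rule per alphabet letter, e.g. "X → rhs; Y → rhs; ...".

  step 0 ⇒ step 1: CAB ⇒ AA·D·A
    A ↦ D
    B ↦ A
    C ↦ AA
    D ↦ CB  (constrained at step 1)

A->D, B->A, C->AA, D->CB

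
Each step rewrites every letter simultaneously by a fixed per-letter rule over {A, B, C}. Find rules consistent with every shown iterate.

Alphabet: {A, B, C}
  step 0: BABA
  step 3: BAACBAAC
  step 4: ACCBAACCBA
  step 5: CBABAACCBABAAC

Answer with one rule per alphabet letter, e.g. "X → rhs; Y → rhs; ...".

A->C, B->A, C->BA

  step 4 ⇒ step 5: ACCBAACCBA ⇒ C·BA·BA·A·C·C·BA·BA·A·C
    A ↦ C
    B ↦ A
    C ↦ BA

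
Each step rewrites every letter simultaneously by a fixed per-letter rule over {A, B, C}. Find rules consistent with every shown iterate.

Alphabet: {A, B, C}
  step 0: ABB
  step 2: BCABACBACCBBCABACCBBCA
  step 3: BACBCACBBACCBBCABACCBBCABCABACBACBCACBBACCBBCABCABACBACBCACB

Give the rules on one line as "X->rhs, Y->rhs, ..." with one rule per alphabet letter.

  step 2 ⇒ step 3: BCABACBACCBBCABACCBBCA ⇒ BAC·BCA·CB·BAC·CB·BCA·BAC·CB·BCA·BCA·BAC·BAC·BCA·CB·BAC·CB·BCA·BCA·BAC·BAC·BCA·CB
    A ↦ CB
    B ↦ BAC
    C ↦ BCA

A->CB, B->BAC, C->BCA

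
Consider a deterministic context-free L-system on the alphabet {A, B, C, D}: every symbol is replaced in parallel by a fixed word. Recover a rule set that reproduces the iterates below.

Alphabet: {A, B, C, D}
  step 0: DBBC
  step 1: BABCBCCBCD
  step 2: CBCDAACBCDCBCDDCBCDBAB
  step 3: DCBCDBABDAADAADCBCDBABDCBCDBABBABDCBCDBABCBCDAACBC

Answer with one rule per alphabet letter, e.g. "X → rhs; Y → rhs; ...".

  step 2 ⇒ step 3: CBCDAACBCDCBCDDCBCDBAB ⇒ D·CBC·D·BAB·DAA·DAA·D·CBC·D·BAB·D·CBC·D·BAB·BAB·D·CBC·D·BAB·CBC·DAA·CBC
    A ↦ DAA
    B ↦ CBC
    C ↦ D
    D ↦ BAB

A->DAA, B->CBC, C->D, D->BAB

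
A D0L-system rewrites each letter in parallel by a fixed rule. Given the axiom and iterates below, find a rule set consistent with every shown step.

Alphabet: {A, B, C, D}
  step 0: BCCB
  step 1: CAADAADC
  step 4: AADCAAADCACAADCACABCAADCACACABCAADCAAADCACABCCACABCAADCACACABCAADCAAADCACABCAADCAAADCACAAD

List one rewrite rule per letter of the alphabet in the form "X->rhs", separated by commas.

A->CA, B->C, C->AAD, D->BC

  step 0 ⇒ step 1: BCCB ⇒ C·AAD·AAD·C
    B ↦ C
    C ↦ AAD
    A ↦ CA  (constrained at step 1)
    D ↦ BC  (constrained at step 1)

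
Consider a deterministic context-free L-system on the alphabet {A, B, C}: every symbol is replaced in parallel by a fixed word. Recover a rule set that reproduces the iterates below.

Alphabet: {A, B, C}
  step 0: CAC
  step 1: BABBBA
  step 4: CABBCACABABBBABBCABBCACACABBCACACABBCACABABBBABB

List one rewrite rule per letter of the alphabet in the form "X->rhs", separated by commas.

A->BB, B->CA, C->BA

  step 0 ⇒ step 1: CAC ⇒ BA·BB·BA
    A ↦ BB
    C ↦ BA
    B ↦ CA  (constrained at step 1)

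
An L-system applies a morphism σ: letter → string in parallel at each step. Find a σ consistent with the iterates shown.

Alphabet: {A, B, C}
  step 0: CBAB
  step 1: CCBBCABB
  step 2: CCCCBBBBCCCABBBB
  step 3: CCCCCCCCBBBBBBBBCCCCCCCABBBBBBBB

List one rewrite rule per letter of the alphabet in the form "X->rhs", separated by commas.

  step 2 ⇒ step 3: CCCCBBBBCCCABBBB ⇒ CC·CC·CC·CC·BB·BB·BB·BB·CC·CC·CC·CA·BB·BB·BB·BB
    A ↦ CA
    B ↦ BB
    C ↦ CC

A->CA, B->BB, C->CC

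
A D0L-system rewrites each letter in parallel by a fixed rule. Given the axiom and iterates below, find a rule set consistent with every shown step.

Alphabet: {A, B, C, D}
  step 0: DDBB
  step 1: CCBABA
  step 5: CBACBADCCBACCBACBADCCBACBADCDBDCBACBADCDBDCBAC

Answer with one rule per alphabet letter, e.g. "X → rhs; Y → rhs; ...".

  step 0 ⇒ step 1: DDBB ⇒ C·C·BA·BA
    B ↦ BA
    D ↦ C
    A ↦ D  (constrained at step 1)
    C ↦ DBD  (constrained at step 1)

A->D, B->BA, C->DBD, D->C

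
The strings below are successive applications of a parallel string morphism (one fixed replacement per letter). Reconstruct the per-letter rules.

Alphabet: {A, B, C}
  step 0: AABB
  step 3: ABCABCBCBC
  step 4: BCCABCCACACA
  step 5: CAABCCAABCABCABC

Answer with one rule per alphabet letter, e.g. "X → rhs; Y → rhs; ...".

A->BC, B->C, C->A

  step 4 ⇒ step 5: BCCABCCACACA ⇒ C·A·A·BC·C·A·A·BC·A·BC·A·BC
    A ↦ BC
    B ↦ C
    C ↦ A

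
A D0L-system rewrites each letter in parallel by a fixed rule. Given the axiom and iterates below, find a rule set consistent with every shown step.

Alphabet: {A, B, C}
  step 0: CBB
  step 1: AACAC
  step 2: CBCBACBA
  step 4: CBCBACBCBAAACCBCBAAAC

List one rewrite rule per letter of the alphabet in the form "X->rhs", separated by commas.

  step 1 ⇒ step 2: AACAC ⇒ CB·CB·A·CB·A
    A ↦ CB
    C ↦ A
  step 0 ⇒ step 1: CBB ⇒ A·AC·AC
    B ↦ AC

A->CB, B->AC, C->A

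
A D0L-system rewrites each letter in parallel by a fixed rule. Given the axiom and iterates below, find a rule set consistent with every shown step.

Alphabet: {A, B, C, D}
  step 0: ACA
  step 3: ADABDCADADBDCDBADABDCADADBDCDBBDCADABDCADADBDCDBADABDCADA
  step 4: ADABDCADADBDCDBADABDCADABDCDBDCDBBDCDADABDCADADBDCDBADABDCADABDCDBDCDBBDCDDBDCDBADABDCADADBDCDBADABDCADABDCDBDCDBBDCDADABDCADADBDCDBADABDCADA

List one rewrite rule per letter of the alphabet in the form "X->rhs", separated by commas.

A->ADA, B->D, C->DB, D->BDC

  step 3 ⇒ step 4: ADABDCADADBDCDBADABDCADADBDCDBBDCADABDCADADBDCDBADABDCADA ⇒ ADA·BDC·ADA·D·BDC·DB·ADA·BDC·ADA·BDC·D·BDC·DB·BDC·D·ADA·BDC·ADA·D·BDC·DB·ADA·BDC·ADA·BDC·D·BDC·DB·BDC·D·D·BDC·DB·ADA·BDC·ADA·D·BDC·DB·ADA·BDC·ADA·BDC·D·BDC·DB·BDC·D·ADA·BDC·ADA·D·BDC·DB·ADA·BDC·ADA
    A ↦ ADA
    B ↦ D
    C ↦ DB
    D ↦ BDC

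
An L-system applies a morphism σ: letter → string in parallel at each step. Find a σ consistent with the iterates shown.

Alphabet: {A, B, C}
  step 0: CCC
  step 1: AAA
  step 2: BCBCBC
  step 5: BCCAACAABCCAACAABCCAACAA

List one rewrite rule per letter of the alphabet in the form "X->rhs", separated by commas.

A->BC, B->CA, C->A

  step 1 ⇒ step 2: AAA ⇒ BC·BC·BC
    A ↦ BC
    B ↦ CA  (constrained at step 2)
  step 0 ⇒ step 1: CCC ⇒ A·A·A
    C ↦ A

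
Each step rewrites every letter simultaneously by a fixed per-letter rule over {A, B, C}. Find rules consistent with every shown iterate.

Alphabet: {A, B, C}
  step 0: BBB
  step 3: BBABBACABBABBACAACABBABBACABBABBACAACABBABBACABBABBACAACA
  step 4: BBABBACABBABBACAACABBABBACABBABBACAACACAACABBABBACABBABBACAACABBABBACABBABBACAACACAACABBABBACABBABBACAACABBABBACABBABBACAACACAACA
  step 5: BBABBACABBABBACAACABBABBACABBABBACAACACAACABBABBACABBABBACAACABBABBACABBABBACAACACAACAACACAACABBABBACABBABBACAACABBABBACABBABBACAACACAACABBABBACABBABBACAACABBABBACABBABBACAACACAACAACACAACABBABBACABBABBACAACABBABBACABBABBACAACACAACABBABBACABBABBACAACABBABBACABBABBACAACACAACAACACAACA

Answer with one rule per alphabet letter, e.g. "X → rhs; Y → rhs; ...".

A->CA, B->BBA, C->A

  step 4 ⇒ step 5: BBABBACABBABBACAACABBABBACABBABBACAACACAACABBABBACABBABBACAACABBABBACABBABBACAACACAACABBABBACABBABBACAACABBABBACABBABBACAACACAACA ⇒ BBA·BBA·CA·BBA·BBA·CA·A·CA·BBA·BBA·CA·BBA·BBA·CA·A·CA·CA·A·CA·BBA·BBA·CA·BBA·BBA·CA·A·CA·BBA·BBA·CA·BBA·BBA·CA·A·CA·CA·A·CA·A·CA·CA·A·CA·BBA·BBA·CA·BBA·BBA·CA·A·CA·BBA·BBA·CA·BBA·BBA·CA·A·CA·CA·A·CA·BBA·BBA·CA·BBA·BBA·CA·A·CA·BBA·BBA·CA·BBA·BBA·CA·A·CA·CA·A·CA·A·CA·CA·A·CA·BBA·BBA·CA·BBA·BBA·CA·A·CA·BBA·BBA·CA·BBA·BBA·CA·A·CA·CA·A·CA·BBA·BBA·CA·BBA·BBA·CA·A·CA·BBA·BBA·CA·BBA·BBA·CA·A·CA·CA·A·CA·A·CA·CA·A·CA
    A ↦ CA
    B ↦ BBA
    C ↦ A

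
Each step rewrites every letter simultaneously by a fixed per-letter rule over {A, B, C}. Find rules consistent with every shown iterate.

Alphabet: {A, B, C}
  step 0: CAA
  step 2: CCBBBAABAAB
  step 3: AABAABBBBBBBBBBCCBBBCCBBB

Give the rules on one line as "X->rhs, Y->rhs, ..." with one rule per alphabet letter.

  step 2 ⇒ step 3: CCBBBAABAAB ⇒ AAB·AAB·BBB·BBB·BBB·C·C·BBB·C·C·BBB
    A ↦ C
    B ↦ BBB
    C ↦ AAB

A->C, B->BBB, C->AAB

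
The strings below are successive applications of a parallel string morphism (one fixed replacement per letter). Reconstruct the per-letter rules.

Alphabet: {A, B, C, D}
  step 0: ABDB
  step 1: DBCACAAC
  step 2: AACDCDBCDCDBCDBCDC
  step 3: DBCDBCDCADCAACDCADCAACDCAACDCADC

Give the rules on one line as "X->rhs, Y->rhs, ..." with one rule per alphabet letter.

  step 2 ⇒ step 3: AACDCDBCDCDBCDBCDC ⇒ DBC·DBC·DC·A·DC·A·AC·DC·A·DC·A·AC·DC·A·AC·DC·A·DC
    A ↦ DBC
    B ↦ AC
    C ↦ DC
    D ↦ A

A->DBC, B->AC, C->DC, D->A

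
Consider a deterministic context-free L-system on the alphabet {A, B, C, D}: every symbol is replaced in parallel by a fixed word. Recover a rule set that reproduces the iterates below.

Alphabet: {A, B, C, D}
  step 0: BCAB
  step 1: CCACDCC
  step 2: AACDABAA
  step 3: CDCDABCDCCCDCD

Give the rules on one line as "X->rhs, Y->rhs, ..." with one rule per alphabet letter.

A->CD, B->CC, C->A, D->B

  step 2 ⇒ step 3: AACDABAA ⇒ CD·CD·A·B·CD·CC·CD·CD
    A ↦ CD
    B ↦ CC
    C ↦ A
    D ↦ B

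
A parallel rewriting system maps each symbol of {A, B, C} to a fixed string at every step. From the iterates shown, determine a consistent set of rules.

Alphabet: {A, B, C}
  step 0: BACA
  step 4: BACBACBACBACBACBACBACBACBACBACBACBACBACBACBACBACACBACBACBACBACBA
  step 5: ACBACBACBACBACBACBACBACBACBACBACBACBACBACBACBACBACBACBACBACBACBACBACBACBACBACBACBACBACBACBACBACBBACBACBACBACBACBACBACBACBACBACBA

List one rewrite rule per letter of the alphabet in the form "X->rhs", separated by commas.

A->BA, B->AC, C->CB

  step 4 ⇒ step 5: BACBACBACBACBACBACBACBACBACBACBACBACBACBACBACBACACBACBACBACBACBA ⇒ AC·BA·CB·AC·BA·CB·AC·BA·CB·AC·BA·CB·AC·BA·CB·AC·BA·CB·AC·BA·CB·AC·BA·CB·AC·BA·CB·AC·BA·CB·AC·BA·CB·AC·BA·CB·AC·BA·CB·AC·BA·CB·AC·BA·CB·AC·BA·CB·BA·CB·AC·BA·CB·AC·BA·CB·AC·BA·CB·AC·BA·CB·AC·BA
    A ↦ BA
    B ↦ AC
    C ↦ CB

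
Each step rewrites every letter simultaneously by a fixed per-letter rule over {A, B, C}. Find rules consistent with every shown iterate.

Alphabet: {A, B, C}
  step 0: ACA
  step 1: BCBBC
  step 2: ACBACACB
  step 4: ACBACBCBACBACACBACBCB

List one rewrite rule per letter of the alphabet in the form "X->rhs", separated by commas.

A->BC, B->AC, C->B

  step 1 ⇒ step 2: BCBBC ⇒ AC·B·AC·AC·B
    B ↦ AC
    C ↦ B
  step 0 ⇒ step 1: ACA ⇒ BC·B·BC
    A ↦ BC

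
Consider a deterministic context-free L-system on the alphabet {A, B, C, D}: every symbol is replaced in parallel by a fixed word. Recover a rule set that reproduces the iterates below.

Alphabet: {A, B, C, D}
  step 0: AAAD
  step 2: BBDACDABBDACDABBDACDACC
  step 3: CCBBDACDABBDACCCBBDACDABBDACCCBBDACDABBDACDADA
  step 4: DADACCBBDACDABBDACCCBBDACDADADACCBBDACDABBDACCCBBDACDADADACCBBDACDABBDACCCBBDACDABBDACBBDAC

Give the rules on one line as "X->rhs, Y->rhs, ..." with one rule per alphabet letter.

A->DAC, B->C, C->DA, D->BB

  step 3 ⇒ step 4: CCBBDACDABBDACCCBBDACDABBDACCCBBDACDABBDACDADA ⇒ DA·DA·C·C·BB·DAC·DA·BB·DAC·C·C·BB·DAC·DA·DA·DA·C·C·BB·DAC·DA·BB·DAC·C·C·BB·DAC·DA·DA·DA·C·C·BB·DAC·DA·BB·DAC·C·C·BB·DAC·DA·BB·DAC·BB·DAC
    A ↦ DAC
    B ↦ C
    C ↦ DA
    D ↦ BB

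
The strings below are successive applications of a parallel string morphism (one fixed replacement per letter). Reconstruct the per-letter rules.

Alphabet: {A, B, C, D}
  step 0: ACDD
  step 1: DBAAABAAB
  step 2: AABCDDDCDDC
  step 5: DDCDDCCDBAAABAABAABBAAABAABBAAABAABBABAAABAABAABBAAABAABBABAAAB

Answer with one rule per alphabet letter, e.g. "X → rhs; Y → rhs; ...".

  step 1 ⇒ step 2: DBAAABAAB ⇒ AAB·C·D·D·D·C·D·D·C
    A ↦ D
    B ↦ C
    D ↦ AAB
  step 0 ⇒ step 1: ACDD ⇒ D·BA·AAB·AAB
    C ↦ BA

A->D, B->C, C->BA, D->AAB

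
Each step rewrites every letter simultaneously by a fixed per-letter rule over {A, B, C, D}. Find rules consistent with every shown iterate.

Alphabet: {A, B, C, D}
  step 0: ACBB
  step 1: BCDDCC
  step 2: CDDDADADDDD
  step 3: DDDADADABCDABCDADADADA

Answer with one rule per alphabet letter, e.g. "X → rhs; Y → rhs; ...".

A->BC, B->C, C->DD, D->DA

  step 2 ⇒ step 3: CDDDADADDDD ⇒ DD·DA·DA·DA·BC·DA·BC·DA·DA·DA·DA
    A ↦ BC
    C ↦ DD
    D ↦ DA
  step 0 ⇒ step 1: ACBB ⇒ BC·DD·C·C
    B ↦ C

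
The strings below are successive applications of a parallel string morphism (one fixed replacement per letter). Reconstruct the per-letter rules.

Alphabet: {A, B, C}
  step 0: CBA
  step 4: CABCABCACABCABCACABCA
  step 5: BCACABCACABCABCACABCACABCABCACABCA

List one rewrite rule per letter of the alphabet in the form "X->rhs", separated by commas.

  step 4 ⇒ step 5: CABCABCACABCABCACABCA ⇒ B·CA·CA·B·CA·CA·B·CA·B·CA·CA·B·CA·CA·B·CA·B·CA·CA·B·CA
    A ↦ CA
    B ↦ CA
    C ↦ B

A->CA, B->CA, C->B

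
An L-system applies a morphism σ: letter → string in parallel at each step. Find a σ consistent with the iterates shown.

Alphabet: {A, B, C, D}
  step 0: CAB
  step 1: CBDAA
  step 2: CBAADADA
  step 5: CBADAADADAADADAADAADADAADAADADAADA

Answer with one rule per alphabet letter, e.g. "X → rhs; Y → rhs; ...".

  step 1 ⇒ step 2: CBDAA ⇒ CB·A·A·DA·DA
    A ↦ DA
    B ↦ A
    C ↦ CB
    D ↦ A

A->DA, B->A, C->CB, D->A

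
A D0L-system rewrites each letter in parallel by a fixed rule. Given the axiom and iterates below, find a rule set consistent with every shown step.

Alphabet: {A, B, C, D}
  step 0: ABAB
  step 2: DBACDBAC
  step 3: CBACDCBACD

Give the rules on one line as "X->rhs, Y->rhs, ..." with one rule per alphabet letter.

  step 2 ⇒ step 3: DBACDBAC ⇒ C·BA·C·D·C·BA·C·D
    A ↦ C
    B ↦ BA
    C ↦ D
    D ↦ C

A->C, B->BA, C->D, D->C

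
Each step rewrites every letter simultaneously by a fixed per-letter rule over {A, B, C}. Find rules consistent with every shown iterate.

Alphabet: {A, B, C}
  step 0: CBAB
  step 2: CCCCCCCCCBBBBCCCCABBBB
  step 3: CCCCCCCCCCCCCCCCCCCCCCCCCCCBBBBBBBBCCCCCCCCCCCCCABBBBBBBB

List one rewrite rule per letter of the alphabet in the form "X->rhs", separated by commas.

A->CA, B->BB, C->CCC

  step 2 ⇒ step 3: CCCCCCCCCBBBBCCCCABBBB ⇒ CCC·CCC·CCC·CCC·CCC·CCC·CCC·CCC·CCC·BB·BB·BB·BB·CCC·CCC·CCC·CCC·CA·BB·BB·BB·BB
    A ↦ CA
    B ↦ BB
    C ↦ CCC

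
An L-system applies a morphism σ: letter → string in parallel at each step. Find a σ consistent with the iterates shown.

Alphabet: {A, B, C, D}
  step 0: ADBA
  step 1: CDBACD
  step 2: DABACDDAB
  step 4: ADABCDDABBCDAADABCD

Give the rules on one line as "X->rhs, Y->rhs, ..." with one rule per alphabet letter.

A->CD, B->A, C->DA, D->B

  step 1 ⇒ step 2: CDBACD ⇒ DA·B·A·CD·DA·B
    A ↦ CD
    B ↦ A
    C ↦ DA
    D ↦ B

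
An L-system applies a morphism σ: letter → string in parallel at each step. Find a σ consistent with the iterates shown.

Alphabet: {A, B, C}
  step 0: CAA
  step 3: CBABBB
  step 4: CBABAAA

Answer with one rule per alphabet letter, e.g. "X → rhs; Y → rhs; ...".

A->B, B->A, C->CB

  step 3 ⇒ step 4: CBABBB ⇒ CB·A·B·A·A·A
    A ↦ B
    B ↦ A
    C ↦ CB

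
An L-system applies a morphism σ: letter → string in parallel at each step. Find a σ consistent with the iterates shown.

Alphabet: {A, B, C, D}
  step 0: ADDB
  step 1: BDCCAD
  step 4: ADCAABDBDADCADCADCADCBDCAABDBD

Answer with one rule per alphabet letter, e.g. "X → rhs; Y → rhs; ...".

  step 0 ⇒ step 1: ADDB ⇒ BD·C·C·AD
    A ↦ BD
    B ↦ AD
    D ↦ C
    C ↦ AA  (constrained at step 1)

A->BD, B->AD, C->AA, D->C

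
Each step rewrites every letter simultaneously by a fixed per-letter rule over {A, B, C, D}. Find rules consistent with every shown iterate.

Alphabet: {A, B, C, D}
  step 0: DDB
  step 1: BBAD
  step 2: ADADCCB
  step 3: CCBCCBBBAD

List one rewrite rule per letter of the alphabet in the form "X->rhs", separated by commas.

  step 2 ⇒ step 3: ADADCCB ⇒ CC·B·CC·B·B·B·AD
    A ↦ CC
    B ↦ AD
    C ↦ B
    D ↦ B

A->CC, B->AD, C->B, D->B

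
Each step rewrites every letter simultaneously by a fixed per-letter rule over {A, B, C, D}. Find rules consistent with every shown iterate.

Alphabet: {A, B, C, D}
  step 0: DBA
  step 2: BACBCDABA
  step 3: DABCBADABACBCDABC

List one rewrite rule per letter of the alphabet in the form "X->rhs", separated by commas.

A->BC, B->DA, C->BA, D->C

  step 2 ⇒ step 3: BACBCDABA ⇒ DA·BC·BA·DA·BA·C·BC·DA·BC
    A ↦ BC
    B ↦ DA
    C ↦ BA
    D ↦ C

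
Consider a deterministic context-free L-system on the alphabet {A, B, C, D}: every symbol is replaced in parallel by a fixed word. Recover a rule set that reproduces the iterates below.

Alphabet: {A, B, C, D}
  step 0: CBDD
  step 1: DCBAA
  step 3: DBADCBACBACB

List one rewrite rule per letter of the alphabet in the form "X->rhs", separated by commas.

A->DB, B->CB, C->D, D->A

  step 0 ⇒ step 1: CBDD ⇒ D·CB·A·A
    B ↦ CB
    C ↦ D
    D ↦ A
    A ↦ DB  (constrained at step 1)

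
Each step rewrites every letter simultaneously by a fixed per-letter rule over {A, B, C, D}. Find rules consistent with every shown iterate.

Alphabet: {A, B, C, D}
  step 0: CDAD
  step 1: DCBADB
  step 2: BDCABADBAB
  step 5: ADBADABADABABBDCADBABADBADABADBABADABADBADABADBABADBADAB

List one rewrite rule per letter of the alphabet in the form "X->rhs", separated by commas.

  step 1 ⇒ step 2: DCBADB ⇒ B·DC·AB·AD·B·AB
    A ↦ AD
    B ↦ AB
    C ↦ DC
    D ↦ B

A->AD, B->AB, C->DC, D->B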